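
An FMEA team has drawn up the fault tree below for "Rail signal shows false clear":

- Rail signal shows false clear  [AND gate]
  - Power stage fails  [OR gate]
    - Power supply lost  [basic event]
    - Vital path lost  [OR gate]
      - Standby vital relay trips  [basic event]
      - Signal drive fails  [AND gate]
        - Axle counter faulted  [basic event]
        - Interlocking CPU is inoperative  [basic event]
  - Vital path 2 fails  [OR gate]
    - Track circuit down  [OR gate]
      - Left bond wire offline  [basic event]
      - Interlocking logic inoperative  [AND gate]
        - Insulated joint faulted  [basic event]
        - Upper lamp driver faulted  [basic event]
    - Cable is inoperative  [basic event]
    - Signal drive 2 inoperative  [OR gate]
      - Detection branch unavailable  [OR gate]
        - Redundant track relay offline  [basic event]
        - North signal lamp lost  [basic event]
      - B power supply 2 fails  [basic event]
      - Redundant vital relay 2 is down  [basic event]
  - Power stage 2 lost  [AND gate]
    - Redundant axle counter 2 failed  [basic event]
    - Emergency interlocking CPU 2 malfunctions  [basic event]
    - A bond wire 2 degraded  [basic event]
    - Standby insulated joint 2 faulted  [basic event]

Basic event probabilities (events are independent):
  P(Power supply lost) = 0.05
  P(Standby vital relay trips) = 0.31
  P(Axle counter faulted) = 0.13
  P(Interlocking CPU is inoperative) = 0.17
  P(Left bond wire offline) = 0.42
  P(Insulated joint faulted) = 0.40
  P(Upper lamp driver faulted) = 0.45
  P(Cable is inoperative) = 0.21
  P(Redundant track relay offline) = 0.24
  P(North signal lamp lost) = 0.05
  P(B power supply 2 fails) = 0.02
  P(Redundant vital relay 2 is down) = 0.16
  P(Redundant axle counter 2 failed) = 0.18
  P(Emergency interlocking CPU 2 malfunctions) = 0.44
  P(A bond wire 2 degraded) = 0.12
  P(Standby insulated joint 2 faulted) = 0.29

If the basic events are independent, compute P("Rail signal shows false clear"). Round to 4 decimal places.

P(Signal drive fails) [AND] = 0.13 × 0.17 = 0.022100
P(Vital path lost) [OR] = 1 − (1−0.31) × (1−0.022100) = 0.325249
P(Power stage fails) [OR] = 1 − (1−0.05) × (1−0.325249) = 0.358987
P(Interlocking logic inoperative) [AND] = 0.40 × 0.45 = 0.180000
P(Track circuit down) [OR] = 1 − (1−0.42) × (1−0.180000) = 0.524400
P(Detection branch unavailable) [OR] = 1 − (1−0.24) × (1−0.05) = 0.278000
P(Signal drive 2 inoperative) [OR] = 1 − (1−0.278000) × (1−0.02) × (1−0.16) = 0.405650
P(Vital path 2 fails) [OR] = 1 − (1−0.524400) × (1−0.21) × (1−0.405650) = 0.776688
P(Power stage 2 lost) [AND] = 0.18 × 0.44 × 0.12 × 0.29 = 0.002756
P(Rail signal shows false clear) [AND] = 0.358987 × 0.776688 × 0.002756 = 0.000768
Rounded to 4 decimal places: P(Rail signal shows false clear) ≈ 0.0008.

0.0008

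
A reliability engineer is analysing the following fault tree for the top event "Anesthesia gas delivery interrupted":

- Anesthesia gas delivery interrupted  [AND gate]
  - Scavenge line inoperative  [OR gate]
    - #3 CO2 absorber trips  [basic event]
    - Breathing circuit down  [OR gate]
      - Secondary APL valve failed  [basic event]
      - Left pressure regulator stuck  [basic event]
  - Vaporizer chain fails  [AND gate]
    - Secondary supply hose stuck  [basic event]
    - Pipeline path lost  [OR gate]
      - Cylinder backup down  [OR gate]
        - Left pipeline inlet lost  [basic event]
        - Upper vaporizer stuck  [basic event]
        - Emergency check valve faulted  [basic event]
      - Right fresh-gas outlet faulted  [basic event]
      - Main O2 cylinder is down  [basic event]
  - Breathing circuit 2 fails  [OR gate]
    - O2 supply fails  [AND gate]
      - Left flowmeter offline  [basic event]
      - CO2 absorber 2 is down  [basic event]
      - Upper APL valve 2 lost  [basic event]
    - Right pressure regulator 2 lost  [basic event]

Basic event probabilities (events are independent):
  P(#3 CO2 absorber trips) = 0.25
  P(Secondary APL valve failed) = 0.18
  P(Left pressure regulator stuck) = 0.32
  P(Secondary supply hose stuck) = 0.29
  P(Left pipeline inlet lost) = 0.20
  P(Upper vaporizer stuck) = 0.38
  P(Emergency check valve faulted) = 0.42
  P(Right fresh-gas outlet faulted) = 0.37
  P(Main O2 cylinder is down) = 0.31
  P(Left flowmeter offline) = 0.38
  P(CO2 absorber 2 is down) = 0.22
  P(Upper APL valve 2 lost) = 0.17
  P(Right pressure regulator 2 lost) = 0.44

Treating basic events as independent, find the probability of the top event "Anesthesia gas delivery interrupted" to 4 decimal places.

0.0661

P(Breathing circuit down) [OR] = 1 − (1−0.18) × (1−0.32) = 0.442400
P(Scavenge line inoperative) [OR] = 1 − (1−0.25) × (1−0.442400) = 0.581800
P(Cylinder backup down) [OR] = 1 − (1−0.20) × (1−0.38) × (1−0.42) = 0.712320
P(Pipeline path lost) [OR] = 1 − (1−0.712320) × (1−0.37) × (1−0.31) = 0.874946
P(Vaporizer chain fails) [AND] = 0.29 × 0.874946 = 0.253734
P(O2 supply fails) [AND] = 0.38 × 0.22 × 0.17 = 0.014212
P(Breathing circuit 2 fails) [OR] = 1 − (1−0.014212) × (1−0.44) = 0.447959
P(Anesthesia gas delivery interrupted) [AND] = 0.581800 × 0.253734 × 0.447959 = 0.066129
Rounded to 4 decimal places: P(Anesthesia gas delivery interrupted) ≈ 0.0661.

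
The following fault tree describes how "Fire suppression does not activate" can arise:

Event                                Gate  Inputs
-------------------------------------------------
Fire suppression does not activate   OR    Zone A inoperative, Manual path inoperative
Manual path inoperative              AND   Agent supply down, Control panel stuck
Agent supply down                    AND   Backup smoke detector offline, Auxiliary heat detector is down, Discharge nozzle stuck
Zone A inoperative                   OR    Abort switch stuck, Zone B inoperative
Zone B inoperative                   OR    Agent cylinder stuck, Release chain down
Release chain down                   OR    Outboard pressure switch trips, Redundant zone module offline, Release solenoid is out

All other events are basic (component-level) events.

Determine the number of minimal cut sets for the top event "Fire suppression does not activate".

6

Release chain down [OR]: union of children's cut sets → 3 cut set(s).
Zone B inoperative [OR]: union of children's cut sets → 4 cut set(s).
Zone A inoperative [OR]: union of children's cut sets → 5 cut set(s).
Agent supply down [AND]: one cut set from each child combined → 1 × 1 × 1 = 1 cut set(s).
Manual path inoperative [AND]: one cut set from each child combined → 1 × 1 = 1 cut set(s).
Fire suppression does not activate [OR]: union of children's cut sets → 6 cut set(s).
Minimal cut sets: {Abort switch stuck}; {Agent cylinder stuck}; {Outboard pressure switch trips}; {Redundant zone module offline}; {Release solenoid is out}; {Auxiliary heat detector is down, Backup smoke detector offline, Control panel stuck, Discharge nozzle stuck}.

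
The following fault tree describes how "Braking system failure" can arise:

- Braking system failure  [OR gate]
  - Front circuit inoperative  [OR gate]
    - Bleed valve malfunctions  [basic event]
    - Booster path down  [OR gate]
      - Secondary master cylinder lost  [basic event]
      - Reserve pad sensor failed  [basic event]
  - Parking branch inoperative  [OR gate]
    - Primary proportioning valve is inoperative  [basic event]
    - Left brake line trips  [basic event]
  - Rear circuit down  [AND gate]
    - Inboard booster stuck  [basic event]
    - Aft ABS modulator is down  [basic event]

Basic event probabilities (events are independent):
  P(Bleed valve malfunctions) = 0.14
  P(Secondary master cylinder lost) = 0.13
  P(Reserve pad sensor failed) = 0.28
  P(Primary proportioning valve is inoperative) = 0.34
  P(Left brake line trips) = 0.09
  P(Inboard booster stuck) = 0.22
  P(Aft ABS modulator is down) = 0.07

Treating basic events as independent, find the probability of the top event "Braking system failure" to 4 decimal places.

0.6814

P(Booster path down) [OR] = 1 − (1−0.13) × (1−0.28) = 0.373600
P(Front circuit inoperative) [OR] = 1 − (1−0.14) × (1−0.373600) = 0.461296
P(Parking branch inoperative) [OR] = 1 − (1−0.34) × (1−0.09) = 0.399400
P(Rear circuit down) [AND] = 0.22 × 0.07 = 0.015400
P(Braking system failure) [OR] = 1 − (1−0.461296) × (1−0.399400) × (1−0.015400) = 0.681437
Rounded to 4 decimal places: P(Braking system failure) ≈ 0.6814.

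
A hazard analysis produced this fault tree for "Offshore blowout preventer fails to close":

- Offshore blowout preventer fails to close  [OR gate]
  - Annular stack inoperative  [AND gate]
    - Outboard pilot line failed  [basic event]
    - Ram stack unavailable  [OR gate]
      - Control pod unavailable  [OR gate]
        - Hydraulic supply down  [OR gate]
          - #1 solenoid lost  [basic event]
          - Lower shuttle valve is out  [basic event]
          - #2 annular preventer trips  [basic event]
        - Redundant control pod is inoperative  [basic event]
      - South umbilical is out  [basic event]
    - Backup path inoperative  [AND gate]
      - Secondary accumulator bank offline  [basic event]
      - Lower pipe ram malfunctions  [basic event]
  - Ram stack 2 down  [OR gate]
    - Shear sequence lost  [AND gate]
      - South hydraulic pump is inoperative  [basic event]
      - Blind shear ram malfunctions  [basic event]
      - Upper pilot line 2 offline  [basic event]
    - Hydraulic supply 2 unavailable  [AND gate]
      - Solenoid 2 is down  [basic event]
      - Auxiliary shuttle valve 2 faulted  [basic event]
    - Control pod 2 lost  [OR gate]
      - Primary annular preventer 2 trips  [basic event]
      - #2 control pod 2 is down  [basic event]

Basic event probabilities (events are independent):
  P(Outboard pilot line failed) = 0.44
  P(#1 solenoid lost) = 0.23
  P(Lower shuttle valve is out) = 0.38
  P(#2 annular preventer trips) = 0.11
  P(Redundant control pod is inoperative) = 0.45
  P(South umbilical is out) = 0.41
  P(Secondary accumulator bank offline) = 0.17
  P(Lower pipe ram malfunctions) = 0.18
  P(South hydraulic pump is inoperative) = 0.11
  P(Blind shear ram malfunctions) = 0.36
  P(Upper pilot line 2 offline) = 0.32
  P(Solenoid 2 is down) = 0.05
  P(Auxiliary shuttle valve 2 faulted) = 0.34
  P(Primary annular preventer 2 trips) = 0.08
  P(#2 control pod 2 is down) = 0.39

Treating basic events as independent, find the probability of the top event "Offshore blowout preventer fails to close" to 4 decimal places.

0.4617

P(Hydraulic supply down) [OR] = 1 − (1−0.23) × (1−0.38) × (1−0.11) = 0.575114
P(Control pod unavailable) [OR] = 1 − (1−0.575114) × (1−0.45) = 0.766313
P(Ram stack unavailable) [OR] = 1 − (1−0.766313) × (1−0.41) = 0.862125
P(Backup path inoperative) [AND] = 0.17 × 0.18 = 0.030600
P(Annular stack inoperative) [AND] = 0.44 × 0.862125 × 0.030600 = 0.011608
P(Shear sequence lost) [AND] = 0.11 × 0.36 × 0.32 = 0.012672
P(Hydraulic supply 2 unavailable) [AND] = 0.05 × 0.34 = 0.017000
P(Control pod 2 lost) [OR] = 1 − (1−0.08) × (1−0.39) = 0.438800
P(Ram stack 2 down) [OR] = 1 − (1−0.012672) × (1−0.017000) × (1−0.438800) = 0.455331
P(Offshore blowout preventer fails to close) [OR] = 1 − (1−0.011608) × (1−0.455331) = 0.461654
Rounded to 4 decimal places: P(Offshore blowout preventer fails to close) ≈ 0.4617.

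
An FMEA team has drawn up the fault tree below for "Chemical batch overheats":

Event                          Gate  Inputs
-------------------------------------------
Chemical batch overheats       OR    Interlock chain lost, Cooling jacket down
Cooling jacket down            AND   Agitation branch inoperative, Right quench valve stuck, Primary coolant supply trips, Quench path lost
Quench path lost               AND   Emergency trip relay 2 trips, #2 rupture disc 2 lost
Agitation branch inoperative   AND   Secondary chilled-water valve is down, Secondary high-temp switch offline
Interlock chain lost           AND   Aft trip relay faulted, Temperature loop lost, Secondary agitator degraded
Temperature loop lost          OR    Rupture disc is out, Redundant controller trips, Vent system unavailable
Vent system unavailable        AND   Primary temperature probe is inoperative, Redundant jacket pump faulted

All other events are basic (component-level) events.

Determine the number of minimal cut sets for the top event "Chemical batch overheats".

4

Vent system unavailable [AND]: one cut set from each child combined → 1 × 1 = 1 cut set(s).
Temperature loop lost [OR]: union of children's cut sets → 3 cut set(s).
Interlock chain lost [AND]: one cut set from each child combined → 1 × 3 × 1 = 3 cut set(s).
Agitation branch inoperative [AND]: one cut set from each child combined → 1 × 1 = 1 cut set(s).
Quench path lost [AND]: one cut set from each child combined → 1 × 1 = 1 cut set(s).
Cooling jacket down [AND]: one cut set from each child combined → 1 × 1 × 1 × 1 = 1 cut set(s).
Chemical batch overheats [OR]: union of children's cut sets → 4 cut set(s).
Minimal cut sets: {Aft trip relay faulted, Rupture disc is out, Secondary agitator degraded}; {Aft trip relay faulted, Redundant controller trips, Secondary agitator degraded}; {Aft trip relay faulted, Primary temperature probe is inoperative, Redundant jacket pump faulted, Secondary agitator degraded}; {#2 rupture disc 2 lost, Emergency trip relay 2 trips, Primary coolant supply trips, Right quench valve stuck, Secondary chilled-water valve is down, Secondary high-temp switch offline}.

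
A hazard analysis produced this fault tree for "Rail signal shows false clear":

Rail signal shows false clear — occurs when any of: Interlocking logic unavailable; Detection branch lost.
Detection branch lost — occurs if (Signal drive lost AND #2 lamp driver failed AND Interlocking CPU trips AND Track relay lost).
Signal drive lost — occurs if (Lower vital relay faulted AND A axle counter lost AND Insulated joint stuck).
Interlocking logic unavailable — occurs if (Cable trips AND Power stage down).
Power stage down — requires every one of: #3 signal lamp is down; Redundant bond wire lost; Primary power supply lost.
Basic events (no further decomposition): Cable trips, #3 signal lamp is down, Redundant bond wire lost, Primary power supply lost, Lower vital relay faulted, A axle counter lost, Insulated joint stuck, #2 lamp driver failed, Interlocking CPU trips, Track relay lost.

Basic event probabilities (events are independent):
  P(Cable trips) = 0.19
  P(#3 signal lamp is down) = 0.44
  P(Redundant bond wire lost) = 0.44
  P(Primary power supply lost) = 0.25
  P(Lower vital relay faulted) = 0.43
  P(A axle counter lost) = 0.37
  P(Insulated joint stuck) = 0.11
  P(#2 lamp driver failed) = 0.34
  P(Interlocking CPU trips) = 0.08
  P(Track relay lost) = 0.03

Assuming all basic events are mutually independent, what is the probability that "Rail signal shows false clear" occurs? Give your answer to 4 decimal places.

P(Power stage down) [AND] = 0.44 × 0.44 × 0.25 = 0.048400
P(Interlocking logic unavailable) [AND] = 0.19 × 0.048400 = 0.009196
P(Signal drive lost) [AND] = 0.43 × 0.37 × 0.11 = 0.017501
P(Detection branch lost) [AND] = 0.017501 × 0.34 × 0.08 × 0.03 = 0.000014
P(Rail signal shows false clear) [OR] = 1 − (1−0.009196) × (1−0.000014) = 0.009210
Rounded to 4 decimal places: P(Rail signal shows false clear) ≈ 0.0092.

0.0092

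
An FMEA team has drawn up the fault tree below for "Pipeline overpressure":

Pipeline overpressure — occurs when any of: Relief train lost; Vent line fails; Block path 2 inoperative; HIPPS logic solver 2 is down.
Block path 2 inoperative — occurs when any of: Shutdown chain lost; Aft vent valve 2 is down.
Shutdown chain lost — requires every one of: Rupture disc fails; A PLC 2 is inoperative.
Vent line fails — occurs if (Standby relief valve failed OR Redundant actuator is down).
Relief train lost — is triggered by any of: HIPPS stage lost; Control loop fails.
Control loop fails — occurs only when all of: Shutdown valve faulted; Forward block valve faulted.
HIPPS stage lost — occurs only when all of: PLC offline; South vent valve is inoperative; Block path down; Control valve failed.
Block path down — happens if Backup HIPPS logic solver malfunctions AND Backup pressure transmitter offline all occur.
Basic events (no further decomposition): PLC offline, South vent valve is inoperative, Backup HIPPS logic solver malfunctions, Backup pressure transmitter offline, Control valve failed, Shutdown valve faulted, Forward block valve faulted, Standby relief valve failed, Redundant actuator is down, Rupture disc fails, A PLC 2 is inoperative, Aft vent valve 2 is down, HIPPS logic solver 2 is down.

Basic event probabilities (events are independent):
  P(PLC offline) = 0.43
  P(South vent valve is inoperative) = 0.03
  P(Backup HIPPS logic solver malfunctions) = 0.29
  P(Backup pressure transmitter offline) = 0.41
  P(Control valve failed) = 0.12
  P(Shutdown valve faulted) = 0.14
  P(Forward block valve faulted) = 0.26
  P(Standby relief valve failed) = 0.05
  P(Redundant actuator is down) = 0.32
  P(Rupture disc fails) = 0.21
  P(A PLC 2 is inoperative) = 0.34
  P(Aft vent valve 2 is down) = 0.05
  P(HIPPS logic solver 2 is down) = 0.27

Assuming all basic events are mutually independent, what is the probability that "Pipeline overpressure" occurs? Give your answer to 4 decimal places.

P(Block path down) [AND] = 0.29 × 0.41 = 0.118900
P(HIPPS stage lost) [AND] = 0.43 × 0.03 × 0.118900 × 0.12 = 0.000184
P(Control loop fails) [AND] = 0.14 × 0.26 = 0.036400
P(Relief train lost) [OR] = 1 − (1−0.000184) × (1−0.036400) = 0.036577
P(Vent line fails) [OR] = 1 − (1−0.05) × (1−0.32) = 0.354000
P(Shutdown chain lost) [AND] = 0.21 × 0.34 = 0.071400
P(Block path 2 inoperative) [OR] = 1 − (1−0.071400) × (1−0.05) = 0.117830
P(Pipeline overpressure) [OR] = 1 − (1−0.036577) × (1−0.354000) × (1−0.117830) × (1−0.27) = 0.599203
Rounded to 4 decimal places: P(Pipeline overpressure) ≈ 0.5992.

0.5992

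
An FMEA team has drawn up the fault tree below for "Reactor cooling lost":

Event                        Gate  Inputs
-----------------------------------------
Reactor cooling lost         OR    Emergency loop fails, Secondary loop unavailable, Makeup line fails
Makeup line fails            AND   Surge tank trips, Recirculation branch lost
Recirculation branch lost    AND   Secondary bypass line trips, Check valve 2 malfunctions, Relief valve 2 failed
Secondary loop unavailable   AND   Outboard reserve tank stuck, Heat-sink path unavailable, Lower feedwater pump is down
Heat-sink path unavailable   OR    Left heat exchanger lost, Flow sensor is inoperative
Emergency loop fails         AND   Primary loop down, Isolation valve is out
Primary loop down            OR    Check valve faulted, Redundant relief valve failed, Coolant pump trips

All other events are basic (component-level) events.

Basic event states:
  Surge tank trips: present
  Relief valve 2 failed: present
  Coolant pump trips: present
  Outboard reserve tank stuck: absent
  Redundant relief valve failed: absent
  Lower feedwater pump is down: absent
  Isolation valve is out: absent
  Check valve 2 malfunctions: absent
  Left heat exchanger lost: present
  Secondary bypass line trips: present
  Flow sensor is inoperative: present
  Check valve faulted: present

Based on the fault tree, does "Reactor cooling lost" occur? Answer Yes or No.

No

Primary loop down [OR]: Check valve faulted=occurs, Redundant relief valve failed=not, Coolant pump trips=occurs → at least one input occurs → occurs.
Emergency loop fails [AND]: Primary loop down=occurs, Isolation valve is out=not → not all inputs occur → does not occur.
Heat-sink path unavailable [OR]: Left heat exchanger lost=occurs, Flow sensor is inoperative=occurs → at least one input occurs → occurs.
Secondary loop unavailable [AND]: Outboard reserve tank stuck=not, Heat-sink path unavailable=occurs, Lower feedwater pump is down=not → not all inputs occur → does not occur.
Recirculation branch lost [AND]: Secondary bypass line trips=occurs, Check valve 2 malfunctions=not, Relief valve 2 failed=occurs → not all inputs occur → does not occur.
Makeup line fails [AND]: Surge tank trips=occurs, Recirculation branch lost=not → not all inputs occur → does not occur.
Reactor cooling lost [OR]: Emergency loop fails=not, Secondary loop unavailable=not, Makeup line fails=not → no input occurs → does not occur.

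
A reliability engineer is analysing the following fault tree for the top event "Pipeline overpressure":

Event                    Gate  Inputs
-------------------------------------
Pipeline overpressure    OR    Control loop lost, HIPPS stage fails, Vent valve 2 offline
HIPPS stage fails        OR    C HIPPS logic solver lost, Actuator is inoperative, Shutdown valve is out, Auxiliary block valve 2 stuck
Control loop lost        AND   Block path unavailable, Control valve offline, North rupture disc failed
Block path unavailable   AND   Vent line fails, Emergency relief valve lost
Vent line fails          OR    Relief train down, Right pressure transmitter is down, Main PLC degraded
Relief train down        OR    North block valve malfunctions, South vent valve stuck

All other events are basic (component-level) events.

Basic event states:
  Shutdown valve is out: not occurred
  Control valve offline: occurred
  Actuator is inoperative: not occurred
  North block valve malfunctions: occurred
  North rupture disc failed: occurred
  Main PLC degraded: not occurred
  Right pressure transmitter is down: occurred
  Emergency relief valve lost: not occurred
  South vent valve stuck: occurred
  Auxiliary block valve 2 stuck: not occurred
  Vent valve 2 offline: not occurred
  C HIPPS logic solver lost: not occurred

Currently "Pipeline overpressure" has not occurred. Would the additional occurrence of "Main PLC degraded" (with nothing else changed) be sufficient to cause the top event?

Counterfactual: set "Main PLC degraded" to occurred.
Relief train down [OR]: North block valve malfunctions=occurs, South vent valve stuck=occurs → at least one input occurs → occurs.
Vent line fails [OR]: Relief train down=occurs, Right pressure transmitter is down=occurs, Main PLC degraded=occurs → at least one input occurs → occurs.
Block path unavailable [AND]: Vent line fails=occurs, Emergency relief valve lost=not → not all inputs occur → does not occur.
Control loop lost [AND]: Block path unavailable=not, Control valve offline=occurs, North rupture disc failed=occurs → not all inputs occur → does not occur.
HIPPS stage fails [OR]: C HIPPS logic solver lost=not, Actuator is inoperative=not, Shutdown valve is out=not, Auxiliary block valve 2 stuck=not → no input occurs → does not occur.
Pipeline overpressure [OR]: Control loop lost=not, HIPPS stage fails=not, Vent valve 2 offline=not → no input occurs → does not occur.

No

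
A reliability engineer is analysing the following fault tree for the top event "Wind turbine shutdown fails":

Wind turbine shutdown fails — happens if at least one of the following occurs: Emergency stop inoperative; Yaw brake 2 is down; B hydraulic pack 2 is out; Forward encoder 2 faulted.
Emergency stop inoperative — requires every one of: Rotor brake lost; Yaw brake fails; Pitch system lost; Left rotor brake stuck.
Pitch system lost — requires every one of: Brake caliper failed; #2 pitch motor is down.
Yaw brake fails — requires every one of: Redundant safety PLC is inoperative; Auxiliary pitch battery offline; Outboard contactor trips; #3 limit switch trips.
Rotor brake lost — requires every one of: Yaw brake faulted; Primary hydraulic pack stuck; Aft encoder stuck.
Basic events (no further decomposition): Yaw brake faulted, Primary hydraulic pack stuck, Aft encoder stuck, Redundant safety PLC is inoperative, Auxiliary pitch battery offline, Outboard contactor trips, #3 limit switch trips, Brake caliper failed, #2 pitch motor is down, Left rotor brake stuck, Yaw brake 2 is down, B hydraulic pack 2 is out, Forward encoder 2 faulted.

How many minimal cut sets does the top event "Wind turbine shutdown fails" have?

Rotor brake lost [AND]: one cut set from each child combined → 1 × 1 × 1 = 1 cut set(s).
Yaw brake fails [AND]: one cut set from each child combined → 1 × 1 × 1 × 1 = 1 cut set(s).
Pitch system lost [AND]: one cut set from each child combined → 1 × 1 = 1 cut set(s).
Emergency stop inoperative [AND]: one cut set from each child combined → 1 × 1 × 1 × 1 = 1 cut set(s).
Wind turbine shutdown fails [OR]: union of children's cut sets → 4 cut set(s).
Minimal cut sets: {#2 pitch motor is down, #3 limit switch trips, Aft encoder stuck, Auxiliary pitch battery offline, Brake caliper failed, Left rotor brake stuck, Outboard contactor trips, Primary hydraulic pack stuck, Redundant safety PLC is inoperative, Yaw brake faulted}; {Yaw brake 2 is down}; {B hydraulic pack 2 is out}; {Forward encoder 2 faulted}.

4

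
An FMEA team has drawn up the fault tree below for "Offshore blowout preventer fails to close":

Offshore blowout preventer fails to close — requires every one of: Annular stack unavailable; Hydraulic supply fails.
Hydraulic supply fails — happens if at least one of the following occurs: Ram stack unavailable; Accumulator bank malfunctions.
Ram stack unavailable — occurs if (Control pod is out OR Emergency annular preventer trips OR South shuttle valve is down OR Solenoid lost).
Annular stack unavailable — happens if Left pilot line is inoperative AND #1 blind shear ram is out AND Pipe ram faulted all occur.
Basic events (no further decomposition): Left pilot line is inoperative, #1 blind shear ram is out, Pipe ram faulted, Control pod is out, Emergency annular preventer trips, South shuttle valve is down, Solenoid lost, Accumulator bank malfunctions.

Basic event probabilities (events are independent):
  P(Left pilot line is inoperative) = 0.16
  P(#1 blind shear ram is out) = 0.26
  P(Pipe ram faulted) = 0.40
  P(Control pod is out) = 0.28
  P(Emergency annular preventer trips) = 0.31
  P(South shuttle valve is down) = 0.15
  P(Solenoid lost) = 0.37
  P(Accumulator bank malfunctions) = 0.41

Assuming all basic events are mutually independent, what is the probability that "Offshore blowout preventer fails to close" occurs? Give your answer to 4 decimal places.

P(Annular stack unavailable) [AND] = 0.16 × 0.26 × 0.40 = 0.016640
P(Ram stack unavailable) [OR] = 1 − (1−0.28) × (1−0.31) × (1−0.15) × (1−0.37) = 0.733964
P(Hydraulic supply fails) [OR] = 1 − (1−0.733964) × (1−0.41) = 0.843039
P(Offshore blowout preventer fails to close) [AND] = 0.016640 × 0.843039 = 0.014028
Rounded to 4 decimal places: P(Offshore blowout preventer fails to close) ≈ 0.0140.

0.0140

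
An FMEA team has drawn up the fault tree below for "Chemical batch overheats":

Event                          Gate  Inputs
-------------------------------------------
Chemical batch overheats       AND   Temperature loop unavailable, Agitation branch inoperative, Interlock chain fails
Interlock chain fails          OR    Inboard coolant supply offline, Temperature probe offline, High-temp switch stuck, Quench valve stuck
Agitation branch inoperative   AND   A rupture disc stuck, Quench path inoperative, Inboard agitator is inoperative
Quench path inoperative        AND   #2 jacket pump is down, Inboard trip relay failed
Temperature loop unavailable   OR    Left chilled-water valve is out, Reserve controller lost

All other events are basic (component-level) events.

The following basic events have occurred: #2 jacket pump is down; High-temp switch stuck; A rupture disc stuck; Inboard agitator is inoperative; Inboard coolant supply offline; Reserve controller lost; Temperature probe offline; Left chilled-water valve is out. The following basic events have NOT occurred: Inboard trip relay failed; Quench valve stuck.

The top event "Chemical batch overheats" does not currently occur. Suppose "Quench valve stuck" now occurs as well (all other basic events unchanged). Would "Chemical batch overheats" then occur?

No

Counterfactual: set "Quench valve stuck" to occurred.
Temperature loop unavailable [OR]: Left chilled-water valve is out=occurs, Reserve controller lost=occurs → at least one input occurs → occurs.
Quench path inoperative [AND]: #2 jacket pump is down=occurs, Inboard trip relay failed=not → not all inputs occur → does not occur.
Agitation branch inoperative [AND]: A rupture disc stuck=occurs, Quench path inoperative=not, Inboard agitator is inoperative=occurs → not all inputs occur → does not occur.
Interlock chain fails [OR]: Inboard coolant supply offline=occurs, Temperature probe offline=occurs, High-temp switch stuck=occurs, Quench valve stuck=occurs → at least one input occurs → occurs.
Chemical batch overheats [AND]: Temperature loop unavailable=occurs, Agitation branch inoperative=not, Interlock chain fails=occurs → not all inputs occur → does not occur.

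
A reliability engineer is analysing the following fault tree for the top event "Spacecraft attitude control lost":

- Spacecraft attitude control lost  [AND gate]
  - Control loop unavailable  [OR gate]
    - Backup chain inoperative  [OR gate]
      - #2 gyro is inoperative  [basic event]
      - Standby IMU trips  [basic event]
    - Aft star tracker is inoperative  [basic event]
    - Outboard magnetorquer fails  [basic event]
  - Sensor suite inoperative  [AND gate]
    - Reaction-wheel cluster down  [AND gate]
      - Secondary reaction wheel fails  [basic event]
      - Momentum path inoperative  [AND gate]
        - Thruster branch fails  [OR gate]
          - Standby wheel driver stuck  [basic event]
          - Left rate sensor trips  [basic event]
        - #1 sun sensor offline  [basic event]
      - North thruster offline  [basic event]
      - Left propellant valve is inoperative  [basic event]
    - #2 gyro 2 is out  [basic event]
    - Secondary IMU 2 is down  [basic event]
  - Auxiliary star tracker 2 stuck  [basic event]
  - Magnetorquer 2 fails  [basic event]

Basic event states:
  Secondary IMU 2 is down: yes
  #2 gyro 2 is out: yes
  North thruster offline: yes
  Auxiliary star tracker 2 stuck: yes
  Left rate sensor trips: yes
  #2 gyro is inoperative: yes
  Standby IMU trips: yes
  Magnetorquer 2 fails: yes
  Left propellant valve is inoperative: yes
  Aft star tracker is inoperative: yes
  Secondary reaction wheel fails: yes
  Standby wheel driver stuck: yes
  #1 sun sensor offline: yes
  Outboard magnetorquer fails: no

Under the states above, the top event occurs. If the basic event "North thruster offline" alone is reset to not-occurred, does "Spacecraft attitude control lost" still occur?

Counterfactual: set "North thruster offline" to not occurred.
Backup chain inoperative [OR]: #2 gyro is inoperative=occurs, Standby IMU trips=occurs → at least one input occurs → occurs.
Control loop unavailable [OR]: Backup chain inoperative=occurs, Aft star tracker is inoperative=occurs, Outboard magnetorquer fails=not → at least one input occurs → occurs.
Thruster branch fails [OR]: Standby wheel driver stuck=occurs, Left rate sensor trips=occurs → at least one input occurs → occurs.
Momentum path inoperative [AND]: Thruster branch fails=occurs, #1 sun sensor offline=occurs → all inputs occur → occurs.
Reaction-wheel cluster down [AND]: Secondary reaction wheel fails=occurs, Momentum path inoperative=occurs, North thruster offline=not, Left propellant valve is inoperative=occurs → not all inputs occur → does not occur.
Sensor suite inoperative [AND]: Reaction-wheel cluster down=not, #2 gyro 2 is out=occurs, Secondary IMU 2 is down=occurs → not all inputs occur → does not occur.
Spacecraft attitude control lost [AND]: Control loop unavailable=occurs, Sensor suite inoperative=not, Auxiliary star tracker 2 stuck=occurs, Magnetorquer 2 fails=occurs → not all inputs occur → does not occur.

No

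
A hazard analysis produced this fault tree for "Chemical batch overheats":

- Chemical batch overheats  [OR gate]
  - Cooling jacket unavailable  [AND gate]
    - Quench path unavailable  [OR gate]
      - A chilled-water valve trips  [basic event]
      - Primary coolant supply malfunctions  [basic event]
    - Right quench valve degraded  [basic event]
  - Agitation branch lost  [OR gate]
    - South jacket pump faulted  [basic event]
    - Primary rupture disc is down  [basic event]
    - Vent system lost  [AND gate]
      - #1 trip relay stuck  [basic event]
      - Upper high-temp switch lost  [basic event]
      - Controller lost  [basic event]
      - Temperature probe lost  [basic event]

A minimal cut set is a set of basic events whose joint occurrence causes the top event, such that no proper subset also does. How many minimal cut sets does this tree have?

5

Quench path unavailable [OR]: union of children's cut sets → 2 cut set(s).
Cooling jacket unavailable [AND]: one cut set from each child combined → 2 × 1 = 2 cut set(s).
Vent system lost [AND]: one cut set from each child combined → 1 × 1 × 1 × 1 = 1 cut set(s).
Agitation branch lost [OR]: union of children's cut sets → 3 cut set(s).
Chemical batch overheats [OR]: union of children's cut sets → 5 cut set(s).
Minimal cut sets: {A chilled-water valve trips, Right quench valve degraded}; {Primary coolant supply malfunctions, Right quench valve degraded}; {South jacket pump faulted}; {Primary rupture disc is down}; {#1 trip relay stuck, Controller lost, Temperature probe lost, Upper high-temp switch lost}.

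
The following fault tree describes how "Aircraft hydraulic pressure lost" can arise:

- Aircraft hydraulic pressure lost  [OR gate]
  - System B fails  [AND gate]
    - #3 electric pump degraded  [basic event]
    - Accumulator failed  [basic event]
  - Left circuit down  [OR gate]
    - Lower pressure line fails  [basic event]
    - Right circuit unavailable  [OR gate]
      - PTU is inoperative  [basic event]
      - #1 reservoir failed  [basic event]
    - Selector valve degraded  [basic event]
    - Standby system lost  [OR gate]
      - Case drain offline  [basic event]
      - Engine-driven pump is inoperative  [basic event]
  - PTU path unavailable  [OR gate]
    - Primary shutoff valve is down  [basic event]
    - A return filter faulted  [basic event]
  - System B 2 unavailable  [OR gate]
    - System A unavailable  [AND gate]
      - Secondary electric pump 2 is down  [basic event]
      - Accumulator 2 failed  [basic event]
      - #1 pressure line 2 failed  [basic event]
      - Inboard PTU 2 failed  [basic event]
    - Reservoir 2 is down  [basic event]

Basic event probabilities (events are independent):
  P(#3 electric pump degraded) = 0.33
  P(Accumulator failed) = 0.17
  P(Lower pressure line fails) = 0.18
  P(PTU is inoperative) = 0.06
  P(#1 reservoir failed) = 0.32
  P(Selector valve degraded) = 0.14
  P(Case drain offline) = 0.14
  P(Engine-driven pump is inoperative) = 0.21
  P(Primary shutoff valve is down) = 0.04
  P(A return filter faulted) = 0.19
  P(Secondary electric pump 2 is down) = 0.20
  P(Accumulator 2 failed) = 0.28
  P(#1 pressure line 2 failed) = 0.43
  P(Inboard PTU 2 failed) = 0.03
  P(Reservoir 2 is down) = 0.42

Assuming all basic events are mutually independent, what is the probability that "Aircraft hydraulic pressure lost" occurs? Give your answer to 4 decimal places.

P(System B fails) [AND] = 0.33 × 0.17 = 0.056100
P(Right circuit unavailable) [OR] = 1 − (1−0.06) × (1−0.32) = 0.360800
P(Standby system lost) [OR] = 1 − (1−0.14) × (1−0.21) = 0.320600
P(Left circuit down) [OR] = 1 − (1−0.18) × (1−0.360800) × (1−0.14) × (1−0.320600) = 0.693751
P(PTU path unavailable) [OR] = 1 − (1−0.04) × (1−0.19) = 0.222400
P(System A unavailable) [AND] = 0.20 × 0.28 × 0.43 × 0.03 = 0.000722
P(System B 2 unavailable) [OR] = 1 − (1−0.000722) × (1−0.42) = 0.420419
P(Aircraft hydraulic pressure lost) [OR] = 1 − (1−0.056100) × (1−0.693751) × (1−0.222400) × (1−0.420419) = 0.869722
Rounded to 4 decimal places: P(Aircraft hydraulic pressure lost) ≈ 0.8697.

0.8697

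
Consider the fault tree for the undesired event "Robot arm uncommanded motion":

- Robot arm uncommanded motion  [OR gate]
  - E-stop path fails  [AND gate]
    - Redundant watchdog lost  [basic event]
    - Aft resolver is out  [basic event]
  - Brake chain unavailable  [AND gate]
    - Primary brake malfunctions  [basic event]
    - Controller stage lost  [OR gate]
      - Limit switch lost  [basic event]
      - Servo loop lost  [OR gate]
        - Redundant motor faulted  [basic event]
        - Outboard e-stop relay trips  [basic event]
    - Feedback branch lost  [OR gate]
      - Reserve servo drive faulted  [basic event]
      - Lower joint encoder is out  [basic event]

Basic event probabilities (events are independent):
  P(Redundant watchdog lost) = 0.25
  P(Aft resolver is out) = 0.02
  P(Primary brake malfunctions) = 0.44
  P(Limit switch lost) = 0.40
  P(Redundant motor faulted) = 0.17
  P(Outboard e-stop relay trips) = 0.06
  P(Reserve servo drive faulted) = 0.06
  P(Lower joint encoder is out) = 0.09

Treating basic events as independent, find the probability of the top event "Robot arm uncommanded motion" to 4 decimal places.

P(E-stop path fails) [AND] = 0.25 × 0.02 = 0.005000
P(Servo loop lost) [OR] = 1 − (1−0.17) × (1−0.06) = 0.219800
P(Controller stage lost) [OR] = 1 − (1−0.40) × (1−0.219800) = 0.531880
P(Feedback branch lost) [OR] = 1 − (1−0.06) × (1−0.09) = 0.144600
P(Brake chain unavailable) [AND] = 0.44 × 0.531880 × 0.144600 = 0.033840
P(Robot arm uncommanded motion) [OR] = 1 − (1−0.005000) × (1−0.033840) = 0.038671
Rounded to 4 decimal places: P(Robot arm uncommanded motion) ≈ 0.0387.

0.0387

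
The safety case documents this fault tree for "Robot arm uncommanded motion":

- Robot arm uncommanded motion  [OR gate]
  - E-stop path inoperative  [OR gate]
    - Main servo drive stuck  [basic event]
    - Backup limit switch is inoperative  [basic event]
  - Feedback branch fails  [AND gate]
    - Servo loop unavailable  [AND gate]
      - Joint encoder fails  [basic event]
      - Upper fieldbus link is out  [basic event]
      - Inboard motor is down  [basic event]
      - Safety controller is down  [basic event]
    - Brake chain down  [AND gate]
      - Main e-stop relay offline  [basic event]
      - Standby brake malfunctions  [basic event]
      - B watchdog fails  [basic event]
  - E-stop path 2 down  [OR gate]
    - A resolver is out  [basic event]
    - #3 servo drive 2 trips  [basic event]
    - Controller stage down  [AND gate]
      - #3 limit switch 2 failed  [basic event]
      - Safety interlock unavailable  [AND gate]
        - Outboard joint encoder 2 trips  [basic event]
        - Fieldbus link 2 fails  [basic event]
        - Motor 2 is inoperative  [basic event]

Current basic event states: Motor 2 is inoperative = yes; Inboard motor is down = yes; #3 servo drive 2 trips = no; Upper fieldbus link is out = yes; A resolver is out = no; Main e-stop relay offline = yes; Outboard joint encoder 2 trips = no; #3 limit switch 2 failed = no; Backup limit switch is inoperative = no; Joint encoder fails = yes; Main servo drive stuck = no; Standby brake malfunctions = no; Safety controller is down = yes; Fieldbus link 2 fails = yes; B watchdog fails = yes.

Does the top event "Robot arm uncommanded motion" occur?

No

E-stop path inoperative [OR]: Main servo drive stuck=not, Backup limit switch is inoperative=not → no input occurs → does not occur.
Servo loop unavailable [AND]: Joint encoder fails=occurs, Upper fieldbus link is out=occurs, Inboard motor is down=occurs, Safety controller is down=occurs → all inputs occur → occurs.
Brake chain down [AND]: Main e-stop relay offline=occurs, Standby brake malfunctions=not, B watchdog fails=occurs → not all inputs occur → does not occur.
Feedback branch fails [AND]: Servo loop unavailable=occurs, Brake chain down=not → not all inputs occur → does not occur.
Safety interlock unavailable [AND]: Outboard joint encoder 2 trips=not, Fieldbus link 2 fails=occurs, Motor 2 is inoperative=occurs → not all inputs occur → does not occur.
Controller stage down [AND]: #3 limit switch 2 failed=not, Safety interlock unavailable=not → not all inputs occur → does not occur.
E-stop path 2 down [OR]: A resolver is out=not, #3 servo drive 2 trips=not, Controller stage down=not → no input occurs → does not occur.
Robot arm uncommanded motion [OR]: E-stop path inoperative=not, Feedback branch fails=not, E-stop path 2 down=not → no input occurs → does not occur.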